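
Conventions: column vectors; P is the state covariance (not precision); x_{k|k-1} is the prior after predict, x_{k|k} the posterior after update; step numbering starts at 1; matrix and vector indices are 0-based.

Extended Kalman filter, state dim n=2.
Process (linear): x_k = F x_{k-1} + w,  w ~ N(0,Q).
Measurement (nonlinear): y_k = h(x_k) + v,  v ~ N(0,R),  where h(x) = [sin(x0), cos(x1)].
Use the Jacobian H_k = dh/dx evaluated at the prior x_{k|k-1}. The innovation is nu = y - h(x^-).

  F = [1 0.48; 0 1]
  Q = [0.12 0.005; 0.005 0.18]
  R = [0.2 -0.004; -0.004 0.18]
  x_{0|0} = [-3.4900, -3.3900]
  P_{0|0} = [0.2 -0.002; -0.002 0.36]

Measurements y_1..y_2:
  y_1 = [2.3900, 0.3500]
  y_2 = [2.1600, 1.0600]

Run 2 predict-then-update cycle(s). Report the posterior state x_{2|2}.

step 1: x^-=[-5.1172, -3.3900]  P^-=[0.4010 0.1758; 0.1758 0.5400]  H_jac=[0.3938 0.0000; 0.0000 -0.2459]  S=[0.2622 -0.0210; -0.0210 0.2126]  K=[0.5907 -0.1449; 0.2157 -0.6030]  nu=[1.4708, 1.3193]  x^+=[-4.4394, -3.8683]  P^+=[0.3015 0.1157; 0.1157 0.4450]
step 2: x^-=[-6.2962, -3.8683]  P^-=[0.6350 0.3343; 0.3343 0.6250]  H_jac=[0.9999 0.0000; 0.0000 -0.6644]  S=[0.8349 -0.2261; -0.2261 0.4559]  K=[0.7261 -0.1271; 0.1775 -0.8228]  nu=[2.1730, 1.8074]  x^+=[-4.9480, -4.9697]  P^+=[0.1457 0.0388; 0.0388 0.2240]

x_post = [-4.9480, -4.9697]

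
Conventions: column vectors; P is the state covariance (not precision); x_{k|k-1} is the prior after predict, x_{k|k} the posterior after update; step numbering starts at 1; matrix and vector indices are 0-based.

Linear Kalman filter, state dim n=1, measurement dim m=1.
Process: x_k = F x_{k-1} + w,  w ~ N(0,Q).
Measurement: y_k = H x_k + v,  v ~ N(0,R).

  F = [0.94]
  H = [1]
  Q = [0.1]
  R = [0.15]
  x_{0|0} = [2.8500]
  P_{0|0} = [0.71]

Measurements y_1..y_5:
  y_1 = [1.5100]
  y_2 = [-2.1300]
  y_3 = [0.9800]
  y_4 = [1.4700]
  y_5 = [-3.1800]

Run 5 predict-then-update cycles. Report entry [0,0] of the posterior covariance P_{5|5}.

step 1: x^-=[2.6790]  P^-=[0.7274]  S=[0.8774]  K=[0.8290]  nu=[-1.1690]  x^+=[1.7099]  P^+=[0.1244]
step 2: x^-=[1.6073]  P^-=[0.2099]  S=[0.3599]  K=[0.5832]  nu=[-3.7373]  x^+=[-0.5723]  P^+=[0.0875]
step 3: x^-=[-0.5379]  P^-=[0.1773]  S=[0.3273]  K=[0.5417]  nu=[1.5179]  x^+=[0.2843]  P^+=[0.0813]
step 4: x^-=[0.2673]  P^-=[0.1718]  S=[0.3218]  K=[0.5339]  nu=[1.2027]  x^+=[0.9094]  P^+=[0.0801]
step 5: x^-=[0.8548]  P^-=[0.1708]  S=[0.3208]  K=[0.5324]  nu=[-4.0348]  x^+=[-1.2932]  P^+=[0.0799]

P_post[0,0] = 0.0799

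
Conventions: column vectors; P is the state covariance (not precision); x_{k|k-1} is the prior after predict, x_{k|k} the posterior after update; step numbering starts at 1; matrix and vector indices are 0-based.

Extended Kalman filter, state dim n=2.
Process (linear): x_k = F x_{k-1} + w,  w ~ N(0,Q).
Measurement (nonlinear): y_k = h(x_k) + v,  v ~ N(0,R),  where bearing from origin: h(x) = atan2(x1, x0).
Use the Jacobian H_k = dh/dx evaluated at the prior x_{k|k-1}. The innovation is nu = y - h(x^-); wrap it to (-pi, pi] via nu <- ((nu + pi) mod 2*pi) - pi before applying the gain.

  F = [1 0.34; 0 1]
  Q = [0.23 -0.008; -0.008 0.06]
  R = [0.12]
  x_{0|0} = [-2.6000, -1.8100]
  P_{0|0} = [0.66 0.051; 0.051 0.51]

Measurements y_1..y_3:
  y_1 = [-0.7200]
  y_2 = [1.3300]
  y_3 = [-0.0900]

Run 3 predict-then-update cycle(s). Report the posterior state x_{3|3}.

step 1: x^-=[-3.2154, -1.8100]  P^-=[0.9836 0.2164; 0.2164 0.5700]  H_jac=[0.1329 -0.2362]  S=[0.1556]  K=[0.5120; -0.6803]  nu=[1.9089]  x^+=[-2.2381, -3.1086]  P^+=[0.9429 0.2706; 0.2706 0.4980]
step 2: x^-=[-3.2950, -3.1086]  P^-=[1.4144 0.4319; 0.4319 0.5580]  H_jac=[0.1515 -0.1606]  S=[0.1458]  K=[0.9937; -0.1657]  nu=[-2.5679]  x^+=[-5.8467, -2.6831]  P^+=[1.2704 0.4559; 0.4559 0.5540]
step 3: x^-=[-6.7590, -2.6831]  P^-=[1.8745 0.6363; 0.6363 0.6140]  H_jac=[0.0507 -0.1278]  S=[0.1266]  K=[0.1089; -0.3649]  nu=[2.6737]  x^+=[-6.4679, -3.6586]  P^+=[1.8730 0.6413; 0.6413 0.5971]

x_post = [-6.4679, -3.6586]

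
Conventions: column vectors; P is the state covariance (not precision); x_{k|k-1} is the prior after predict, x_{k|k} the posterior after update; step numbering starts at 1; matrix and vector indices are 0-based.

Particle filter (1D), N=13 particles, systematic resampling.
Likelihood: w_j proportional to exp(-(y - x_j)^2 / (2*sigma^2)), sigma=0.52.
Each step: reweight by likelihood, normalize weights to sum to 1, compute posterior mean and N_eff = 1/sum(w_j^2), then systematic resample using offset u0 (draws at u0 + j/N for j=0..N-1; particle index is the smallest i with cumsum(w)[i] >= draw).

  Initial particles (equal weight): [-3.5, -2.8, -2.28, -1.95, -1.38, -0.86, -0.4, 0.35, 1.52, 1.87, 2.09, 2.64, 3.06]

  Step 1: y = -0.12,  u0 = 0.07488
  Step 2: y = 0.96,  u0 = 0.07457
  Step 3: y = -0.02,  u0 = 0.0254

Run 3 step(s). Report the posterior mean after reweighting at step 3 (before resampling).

post_mean = 0.3556

step 1: w=[0.0000, 0.0000, 0.0001, 0.0010, 0.0271, 0.1857, 0.4422, 0.3398, 0.0035, 0.0003, 0.0001, 0.0000, 0.0000]  mean=-0.2513  Neff=2.8877  idx=[5, 5, 6, 6, 6, 6, 6, 6, 7, 7, 7, 7, 8]
step 2: w=[0.0008, 0.0008, 0.0118, 0.0118, 0.0118, 0.0118, 0.0118, 0.0118, 0.1814, 0.1814, 0.1814, 0.1814, 0.2021]  mean=0.5314  Neff=5.7715  idx=[8, 8, 8, 9, 9, 10, 10, 10, 11, 11, 12, 12, 12]
step 3: w=[0.0995, 0.0995, 0.0995, 0.0995, 0.0995, 0.0995, 0.0995, 0.0995, 0.0995, 0.0995, 0.0016, 0.0016, 0.0016]  mean=0.3556  Neff=10.0957  idx=[0, 1, 1, 2, 3, 4, 4, 5, 6, 7, 7, 8, 9]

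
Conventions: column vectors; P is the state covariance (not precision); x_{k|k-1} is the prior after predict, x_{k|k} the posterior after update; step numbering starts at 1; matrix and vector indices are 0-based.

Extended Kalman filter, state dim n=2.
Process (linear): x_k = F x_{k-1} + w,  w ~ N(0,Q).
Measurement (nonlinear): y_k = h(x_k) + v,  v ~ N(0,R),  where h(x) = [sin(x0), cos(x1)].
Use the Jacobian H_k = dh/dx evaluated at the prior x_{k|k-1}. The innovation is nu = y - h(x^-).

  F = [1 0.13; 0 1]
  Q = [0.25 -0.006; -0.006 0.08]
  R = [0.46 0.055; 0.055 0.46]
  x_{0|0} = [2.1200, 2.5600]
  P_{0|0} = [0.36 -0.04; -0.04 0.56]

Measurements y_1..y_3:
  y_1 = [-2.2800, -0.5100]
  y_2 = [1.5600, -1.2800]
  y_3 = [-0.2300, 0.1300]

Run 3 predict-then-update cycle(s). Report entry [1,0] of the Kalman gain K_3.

K[1,0] = -0.0421

step 1: x^-=[2.4528, 2.5600]  P^-=[0.6091 0.0268; 0.0268 0.6400]  H_jac=[-0.7720 0.0000; 0.0000 -0.5494]  S=[0.8230 0.0664; 0.0664 0.6531]  K=[-0.5742 0.0358; 0.0184 -0.5402]  nu=[-2.9156, 0.3256]  x^+=[4.1386, 2.3304]  P^+=[0.3396 0.0275; 0.0275 0.4505]
step 2: x^-=[4.4416, 2.3304]  P^-=[0.6044 0.0801; 0.0801 0.5305]  H_jac=[-0.2675 0.0000; 0.0000 -0.7251]  S=[0.5032 0.0705; 0.0705 0.7389]  K=[-0.3144 -0.0486; 0.0308 -0.5235]  nu=[2.5236, -0.5913]  x^+=[3.6768, 2.7177]  P^+=[0.5507 0.0547; 0.0547 0.3298]
step 3: x^-=[4.0301, 2.7177]  P^-=[0.8205 0.0915; 0.0915 0.4098]  H_jac=[-0.6306 0.0000; 0.0000 -0.4113]  S=[0.7862 0.0787; 0.0787 0.5293]  K=[-0.6608 0.0272; -0.0421 -0.3121]  nu=[0.5461, 1.0415]  x^+=[3.6976, 2.3696]  P^+=[0.4797 0.0580; 0.0580 0.3547]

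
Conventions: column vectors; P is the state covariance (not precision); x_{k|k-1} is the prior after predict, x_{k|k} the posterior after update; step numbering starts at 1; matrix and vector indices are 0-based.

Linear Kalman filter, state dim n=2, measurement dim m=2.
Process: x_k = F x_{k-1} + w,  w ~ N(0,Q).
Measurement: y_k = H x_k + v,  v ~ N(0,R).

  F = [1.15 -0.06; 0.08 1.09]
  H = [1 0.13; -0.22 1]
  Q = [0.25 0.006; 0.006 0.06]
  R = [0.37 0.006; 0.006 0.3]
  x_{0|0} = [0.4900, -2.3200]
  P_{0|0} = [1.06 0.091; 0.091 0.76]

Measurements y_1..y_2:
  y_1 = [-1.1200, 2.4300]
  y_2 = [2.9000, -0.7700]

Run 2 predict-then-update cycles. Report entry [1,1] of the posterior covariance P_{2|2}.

step 1: x^-=[0.7027, -2.4896]  P^-=[1.6420 0.1674; 0.1674 0.9856]  S=[2.0722 -0.0645; -0.0645 1.2914]  K=[0.7995 -0.1102; 0.1657 0.7430]  nu=[-1.4991, 5.0742]  x^+=[-1.0547, 1.0318]  P^+=[0.2905 0.0357; 0.0357 0.2317]
step 2: x^-=[-1.2749, 1.0403]  P^-=[0.6301 0.0621; 0.0621 0.3434]  S=[1.0221 -0.0277; -0.0277 0.6466]  K=[0.6219 -0.0917; 0.1184 0.5150]  nu=[4.0396, -2.0908]  x^+=[1.4293, 0.4417]  P^+=[0.2262 0.0260; 0.0260 0.1609]

P_post[1,1] = 0.1609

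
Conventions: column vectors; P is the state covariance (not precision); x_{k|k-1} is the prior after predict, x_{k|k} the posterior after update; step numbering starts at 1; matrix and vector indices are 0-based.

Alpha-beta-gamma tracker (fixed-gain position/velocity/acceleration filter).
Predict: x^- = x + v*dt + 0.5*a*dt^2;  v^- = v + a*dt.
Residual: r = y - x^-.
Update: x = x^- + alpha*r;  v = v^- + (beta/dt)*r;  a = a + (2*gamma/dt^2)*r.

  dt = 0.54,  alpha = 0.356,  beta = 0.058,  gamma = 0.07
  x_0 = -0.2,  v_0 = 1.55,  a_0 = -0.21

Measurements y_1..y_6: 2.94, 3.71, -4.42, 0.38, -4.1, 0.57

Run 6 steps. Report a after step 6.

step 1: x_pred=0.6064  r=2.3336  x^+=1.4372  v^+=1.6872  a^+=0.9104
step 2: x_pred=2.4810  r=1.2290  x^+=2.9185  v^+=2.3109  a^+=1.5004
step 3: x_pred=4.3852  r=-8.8052  x^+=1.2505  v^+=2.1754  a^+=-2.7270
step 4: x_pred=2.0276  r=-1.6476  x^+=1.4411  v^+=0.5258  a^+=-3.5180
step 5: x_pred=1.2121  r=-5.3121  x^+=-0.6790  v^+=-1.9445  a^+=-6.0684
step 6: x_pred=-2.6138  r=3.1838  x^+=-1.4804  v^+=-4.8795  a^+=-4.5398

a_post = -4.5398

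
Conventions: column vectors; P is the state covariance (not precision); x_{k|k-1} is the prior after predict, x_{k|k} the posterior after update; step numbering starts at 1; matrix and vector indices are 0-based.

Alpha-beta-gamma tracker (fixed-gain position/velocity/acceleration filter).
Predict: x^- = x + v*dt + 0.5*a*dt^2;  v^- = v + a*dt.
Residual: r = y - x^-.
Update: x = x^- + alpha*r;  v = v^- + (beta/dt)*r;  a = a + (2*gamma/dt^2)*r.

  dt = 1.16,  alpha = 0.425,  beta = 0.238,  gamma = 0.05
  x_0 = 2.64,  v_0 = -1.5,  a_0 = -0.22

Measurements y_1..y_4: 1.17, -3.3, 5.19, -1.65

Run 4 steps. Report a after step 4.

a_post = 0.3696

step 1: x_pred=0.7520  r=0.4180  x^+=0.9296  v^+=-1.6694  a^+=-0.1889
step 2: x_pred=-1.1340  r=-2.1660  x^+=-2.0546  v^+=-2.3330  a^+=-0.3499
step 3: x_pred=-4.9963  r=10.1863  x^+=-0.6671  v^+=-0.6489  a^+=0.4071
step 4: x_pred=-1.1460  r=-0.5040  x^+=-1.3602  v^+=-0.2801  a^+=0.3696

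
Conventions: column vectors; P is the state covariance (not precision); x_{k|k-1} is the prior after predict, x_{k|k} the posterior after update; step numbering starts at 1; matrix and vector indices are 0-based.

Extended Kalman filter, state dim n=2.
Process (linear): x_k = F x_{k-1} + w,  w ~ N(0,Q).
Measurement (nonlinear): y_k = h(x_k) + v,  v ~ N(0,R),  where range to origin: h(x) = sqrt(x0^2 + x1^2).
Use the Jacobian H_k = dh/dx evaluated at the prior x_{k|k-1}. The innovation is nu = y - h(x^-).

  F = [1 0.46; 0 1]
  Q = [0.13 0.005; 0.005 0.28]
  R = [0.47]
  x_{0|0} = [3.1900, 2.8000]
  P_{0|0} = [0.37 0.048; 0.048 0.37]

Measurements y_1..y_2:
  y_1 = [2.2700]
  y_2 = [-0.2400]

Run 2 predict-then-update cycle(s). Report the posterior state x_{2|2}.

x_post = [1.7397, -0.0761]

step 1: x^-=[4.4780, 2.8000]  P^-=[0.6225 0.2232; 0.2232 0.6500]  H_jac=[0.8479 0.5302]  S=[1.3009]  K=[0.4967; 0.4104]  nu=[-3.0113]  x^+=[2.9823, 1.5642]  P^+=[0.3015 -0.0420; -0.0420 0.4309]
step 2: x^-=[3.7019, 1.5642]  P^-=[0.4841 0.1613; 0.1613 0.7109]  H_jac=[0.9211 0.3892]  S=[1.1041]  K=[0.4607; 0.3851]  nu=[-4.2588]  x^+=[1.7397, -0.0761]  P^+=[0.2497 -0.0347; -0.0347 0.5471]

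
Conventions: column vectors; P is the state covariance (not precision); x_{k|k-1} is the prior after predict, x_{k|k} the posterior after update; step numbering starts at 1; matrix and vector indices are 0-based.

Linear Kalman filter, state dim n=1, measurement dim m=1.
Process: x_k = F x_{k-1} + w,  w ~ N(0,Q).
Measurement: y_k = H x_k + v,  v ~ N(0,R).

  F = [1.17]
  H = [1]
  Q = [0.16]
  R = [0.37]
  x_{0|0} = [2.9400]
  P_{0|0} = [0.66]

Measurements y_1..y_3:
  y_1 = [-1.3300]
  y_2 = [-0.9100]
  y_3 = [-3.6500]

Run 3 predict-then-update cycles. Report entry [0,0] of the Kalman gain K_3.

K[0,0] = 0.5540

step 1: x^-=[3.4398]  P^-=[1.0635]  S=[1.4335]  K=[0.7419]  nu=[-4.7698]  x^+=[-0.0988]  P^+=[0.2745]
step 2: x^-=[-0.1157]  P^-=[0.5358]  S=[0.9058]  K=[0.5915]  nu=[-0.7943]  x^+=[-0.5855]  P^+=[0.2189]
step 3: x^-=[-0.6850]  P^-=[0.4596]  S=[0.8296]  K=[0.5540]  nu=[-2.9650]  x^+=[-2.3276]  P^+=[0.2050]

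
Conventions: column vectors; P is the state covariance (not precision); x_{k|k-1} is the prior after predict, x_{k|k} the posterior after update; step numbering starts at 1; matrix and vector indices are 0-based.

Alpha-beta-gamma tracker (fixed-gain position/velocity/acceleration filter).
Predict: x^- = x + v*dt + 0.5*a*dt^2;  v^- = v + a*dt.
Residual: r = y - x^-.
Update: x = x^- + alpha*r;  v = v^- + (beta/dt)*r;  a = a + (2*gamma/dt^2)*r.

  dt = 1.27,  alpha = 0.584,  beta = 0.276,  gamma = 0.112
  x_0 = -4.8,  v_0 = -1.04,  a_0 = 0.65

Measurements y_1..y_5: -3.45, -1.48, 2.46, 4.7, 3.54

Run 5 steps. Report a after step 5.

a_post = -0.3077

step 1: x_pred=-5.5966  r=2.1466  x^+=-4.3430  v^+=0.2520  a^+=0.9481
step 2: x_pred=-3.2583  r=1.7783  x^+=-2.2198  v^+=1.8426  a^+=1.1951
step 3: x_pred=1.0841  r=1.3759  x^+=1.8876  v^+=3.6594  a^+=1.3862
step 4: x_pred=7.6529  r=-2.9529  x^+=5.9284  v^+=4.7781  a^+=0.9761
step 5: x_pred=12.7838  r=-9.2438  x^+=7.3854  v^+=4.0088  a^+=-0.3077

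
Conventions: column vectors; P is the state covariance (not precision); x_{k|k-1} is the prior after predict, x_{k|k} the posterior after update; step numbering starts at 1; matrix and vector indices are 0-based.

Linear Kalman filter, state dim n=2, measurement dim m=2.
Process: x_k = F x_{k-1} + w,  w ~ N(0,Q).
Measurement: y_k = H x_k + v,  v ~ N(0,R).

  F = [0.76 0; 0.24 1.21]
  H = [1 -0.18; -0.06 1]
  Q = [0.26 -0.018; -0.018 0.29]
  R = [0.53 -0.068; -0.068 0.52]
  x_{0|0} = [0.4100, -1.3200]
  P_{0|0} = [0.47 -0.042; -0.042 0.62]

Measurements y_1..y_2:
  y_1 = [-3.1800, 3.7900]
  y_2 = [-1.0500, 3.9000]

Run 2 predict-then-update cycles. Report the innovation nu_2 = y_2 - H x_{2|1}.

innov = [0.2451, 1.5011]

step 1: x^-=[0.3116, -1.4988]  P^-=[0.5315 0.0291; 0.0291 1.2004]  S=[1.0899 -0.2865; -0.2865 1.7188]  K=[0.5045 0.0825; 0.0123 0.6994]  nu=[-3.7614, 5.3075]  x^+=[-1.1483, 2.1670]  P^+=[0.2662 0.0246; 0.0246 0.3643]
step 2: x^-=[-0.8727, 2.3465]  P^-=[0.4138 0.0531; 0.0531 0.8530]  S=[0.9523 -0.1927; -0.1927 1.3681]  K=[0.4412 0.0828; 0.0208 0.6241]  nu=[0.2451, 1.5011]  x^+=[-0.6402, 3.2885]  P^+=[0.2331 0.0271; 0.0271 0.3247]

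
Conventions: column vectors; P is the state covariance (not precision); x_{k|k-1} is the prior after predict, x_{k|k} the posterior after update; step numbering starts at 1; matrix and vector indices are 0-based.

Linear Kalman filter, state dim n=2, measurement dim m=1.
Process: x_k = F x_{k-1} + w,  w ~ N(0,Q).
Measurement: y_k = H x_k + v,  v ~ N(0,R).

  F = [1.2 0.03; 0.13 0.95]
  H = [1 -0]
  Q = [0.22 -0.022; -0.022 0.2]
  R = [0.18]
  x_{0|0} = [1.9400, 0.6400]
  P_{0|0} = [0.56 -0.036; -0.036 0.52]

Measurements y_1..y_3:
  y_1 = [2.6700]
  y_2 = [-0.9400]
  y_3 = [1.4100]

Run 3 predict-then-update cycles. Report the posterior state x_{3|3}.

step 1: x^-=[2.3472, 0.8602]  P^-=[1.0243 0.0390; 0.0390 0.6699]  S=[1.2043]  K=[0.8505; 0.0324]  nu=[0.3228]  x^+=[2.6218, 0.8707]  P^+=[0.1531 0.0058; 0.0058 0.6686]
step 2: x^-=[3.1722, 1.1679]  P^-=[0.4415 0.0276; 0.0276 0.8074]  S=[0.6215]  K=[0.7104; 0.0444]  nu=[-4.1122]  x^+=[0.2510, 0.9853]  P^+=[0.1279 0.0080; 0.0080 0.8062]
step 3: x^-=[0.3308, 0.9687]  P^-=[0.4054 0.0301; 0.0301 0.9317]  S=[0.5854]  K=[0.6925; 0.0514]  nu=[1.0792]  x^+=[1.0782, 1.0241]  P^+=[0.1247 0.0092; 0.0092 0.9302]

x_post = [1.0782, 1.0241]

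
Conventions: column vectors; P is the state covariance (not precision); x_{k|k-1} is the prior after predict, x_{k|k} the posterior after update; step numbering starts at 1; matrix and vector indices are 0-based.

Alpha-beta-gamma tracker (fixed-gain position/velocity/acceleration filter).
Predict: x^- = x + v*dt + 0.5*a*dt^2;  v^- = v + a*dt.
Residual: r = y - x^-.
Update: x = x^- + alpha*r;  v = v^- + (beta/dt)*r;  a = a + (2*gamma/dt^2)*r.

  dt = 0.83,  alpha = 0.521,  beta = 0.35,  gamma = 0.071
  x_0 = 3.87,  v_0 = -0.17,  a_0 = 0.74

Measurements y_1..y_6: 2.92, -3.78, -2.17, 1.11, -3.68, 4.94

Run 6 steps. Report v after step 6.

v_post = 2.9549

step 1: x_pred=3.9838  r=-1.0638  x^+=3.4296  v^+=-0.0044  a^+=0.5207
step 2: x_pred=3.6053  r=-7.3853  x^+=-0.2425  v^+=-2.6865  a^+=-1.0016
step 3: x_pred=-2.8172  r=0.6472  x^+=-2.4800  v^+=-3.2448  a^+=-0.8682
step 4: x_pred=-5.4723  r=6.5823  x^+=-2.0429  v^+=-1.1898  a^+=0.4886
step 5: x_pred=-2.8621  r=-0.8179  x^+=-3.2882  v^+=-1.1291  a^+=0.3200
step 6: x_pred=-4.1152  r=9.0552  x^+=0.6026  v^+=2.9549  a^+=2.1865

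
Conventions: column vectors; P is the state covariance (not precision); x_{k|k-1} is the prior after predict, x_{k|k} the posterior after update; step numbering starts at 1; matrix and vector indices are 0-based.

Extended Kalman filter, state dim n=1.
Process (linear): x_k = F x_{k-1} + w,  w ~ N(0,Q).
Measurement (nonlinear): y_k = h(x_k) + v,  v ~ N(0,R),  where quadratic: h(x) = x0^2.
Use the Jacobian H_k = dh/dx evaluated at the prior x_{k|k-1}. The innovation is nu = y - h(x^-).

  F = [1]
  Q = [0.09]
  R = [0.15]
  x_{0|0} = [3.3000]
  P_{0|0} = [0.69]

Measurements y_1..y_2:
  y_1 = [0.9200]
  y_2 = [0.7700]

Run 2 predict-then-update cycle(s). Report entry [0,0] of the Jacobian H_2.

H_jac[0,0] = 3.5921

step 1: x^-=[3.3000]  P^-=[0.7800]  H_jac=[6.6000]  S=[34.1268]  K=[0.1508]  nu=[-9.9700]  x^+=[1.7960]  P^+=[0.0034]
step 2: x^-=[1.7960]  P^-=[0.0934]  H_jac=[3.5921]  S=[1.3555]  K=[0.2476]  nu=[-2.4557]  x^+=[1.1880]  P^+=[0.0103]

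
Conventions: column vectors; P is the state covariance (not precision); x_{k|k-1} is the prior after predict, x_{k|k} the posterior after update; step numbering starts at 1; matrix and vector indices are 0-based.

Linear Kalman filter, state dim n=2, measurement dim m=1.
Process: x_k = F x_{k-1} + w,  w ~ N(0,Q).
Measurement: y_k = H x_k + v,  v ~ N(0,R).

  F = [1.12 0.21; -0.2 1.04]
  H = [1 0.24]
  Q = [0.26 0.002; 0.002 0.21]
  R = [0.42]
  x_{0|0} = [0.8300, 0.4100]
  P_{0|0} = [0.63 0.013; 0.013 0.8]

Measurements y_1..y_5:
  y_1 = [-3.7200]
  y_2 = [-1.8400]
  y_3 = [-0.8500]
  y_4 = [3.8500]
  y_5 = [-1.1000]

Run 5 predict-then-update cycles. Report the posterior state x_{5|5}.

step 1: x^-=[1.0157, 0.2604]  P^-=[1.0917 0.0502; 0.0502 1.0951]  S=[1.5988]  K=[0.6903; 0.1958]  nu=[-4.7982]  x^+=[-2.2966, -0.6790]  P^+=[0.3297 -0.1659; -0.1659 1.0338]
step 2: x^-=[-2.7148, -0.2468]  P^-=[0.6412 -0.0323; -0.0323 1.4103]  S=[1.1269]  K=[0.5621; 0.2717]  nu=[0.9340]  x^+=[-2.1898, 0.0069]  P^+=[0.2851 -0.2044; -0.2044 1.3272]
step 3: x^-=[-2.4511, 0.4452]  P^-=[0.5801 -0.0015; -0.0015 1.7419]  S=[1.0996]  K=[0.5272; 0.3788]  nu=[1.4942]  x^+=[-1.6634, 1.0112]  P^+=[0.2745 -0.2211; -0.2211 1.5842]
step 4: x^-=[-1.6507, 1.3843]  P^-=[0.5701 0.0382; 0.0382 2.0264]  S=[1.1252]  K=[0.5149; 0.4662]  nu=[5.1684]  x^+=[1.0103, 3.7937]  P^+=[0.2719 -0.2318; -0.2318 1.7818]
step 5: x^-=[1.9283, 3.7434]  P^-=[0.5706 0.0699; 0.0699 2.2446]  S=[1.1534]  K=[0.5092; 0.5277]  nu=[-3.9267]  x^+=[-0.0713, 1.6714]  P^+=[0.2715 -0.2400; -0.2400 1.9234]

x_post = [-0.0713, 1.6714]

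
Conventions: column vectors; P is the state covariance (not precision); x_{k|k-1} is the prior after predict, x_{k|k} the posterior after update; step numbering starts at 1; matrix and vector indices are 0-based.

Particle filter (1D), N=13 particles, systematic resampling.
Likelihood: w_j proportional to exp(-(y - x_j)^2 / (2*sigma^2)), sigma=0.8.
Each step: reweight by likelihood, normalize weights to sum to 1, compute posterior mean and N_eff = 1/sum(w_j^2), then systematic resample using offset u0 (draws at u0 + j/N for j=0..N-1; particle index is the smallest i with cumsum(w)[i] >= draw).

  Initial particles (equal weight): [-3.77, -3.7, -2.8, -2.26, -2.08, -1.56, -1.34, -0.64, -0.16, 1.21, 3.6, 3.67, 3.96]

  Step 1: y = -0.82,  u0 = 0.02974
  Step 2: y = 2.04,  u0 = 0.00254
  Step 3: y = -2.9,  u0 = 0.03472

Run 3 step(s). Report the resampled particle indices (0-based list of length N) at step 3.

step 1: w=[0.0003, 0.0004, 0.0126, 0.0531, 0.0777, 0.1750, 0.2174, 0.2618, 0.1910, 0.0107, 0.0000, 0.0000, 0.0000]  mean=-1.0689  Neff=5.2075  idx=[3, 4, 5, 5, 6, 6, 6, 7, 7, 7, 8, 8, 8]
step 2: w=[0.0000, 0.0000, 0.0005, 0.0005, 0.0017, 0.0017, 0.0017, 0.0458, 0.0458, 0.0458, 0.2855, 0.2855, 0.2855]  mean=-0.2333  Neff=3.9861  idx=[4, 8, 10, 10, 10, 10, 11, 11, 11, 11, 12, 12, 12]
step 3: w=[0.7504, 0.0929, 0.0142, 0.0142, 0.0142, 0.0142, 0.0142, 0.0142, 0.0142, 0.0142, 0.0142, 0.0142, 0.0142]  mean=-1.0900  Neff=1.7423  idx=[0, 0, 0, 0, 0, 0, 0, 0, 0, 0, 1, 4, 10]

resampled_idx = [0, 0, 0, 0, 0, 0, 0, 0, 0, 0, 1, 4, 10]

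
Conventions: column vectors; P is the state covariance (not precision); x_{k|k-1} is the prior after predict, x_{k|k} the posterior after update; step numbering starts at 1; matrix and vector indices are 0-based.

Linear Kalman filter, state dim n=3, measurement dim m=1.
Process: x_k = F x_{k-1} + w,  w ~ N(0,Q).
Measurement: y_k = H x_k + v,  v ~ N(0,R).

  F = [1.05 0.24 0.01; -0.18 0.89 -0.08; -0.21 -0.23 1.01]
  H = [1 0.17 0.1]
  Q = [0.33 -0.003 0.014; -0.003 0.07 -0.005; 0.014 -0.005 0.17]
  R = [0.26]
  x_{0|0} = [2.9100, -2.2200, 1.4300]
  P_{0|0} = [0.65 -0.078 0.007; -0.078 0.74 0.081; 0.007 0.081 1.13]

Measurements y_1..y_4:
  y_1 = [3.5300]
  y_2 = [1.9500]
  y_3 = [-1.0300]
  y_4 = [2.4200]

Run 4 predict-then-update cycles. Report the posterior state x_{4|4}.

x_post = [1.6584, -2.9686, 1.8997]

step 1: x^-=[2.5370, -2.6140, 1.3438]  P^-=[1.0506 -0.0396 -0.1091; -0.0396 0.6981 -0.1387; -0.1091 -0.1387 1.3424]  S=[1.3042]  K=[0.7920; 0.0500; 0.0012]  nu=[1.3030]  x^+=[3.5690, -2.5489, 1.3453]  P^+=[0.2325 -0.0913 -0.1103; -0.0913 0.6948 -0.1388; -0.1103 -0.1388 1.3424]
step 2: x^-=[3.1492, -3.0186, 1.1955]  P^-=[0.5775 0.0300 -0.1855; 0.0300 0.6823 -0.3427; -0.1855 -0.3427 1.6889]  S=[0.8355]  K=[0.6751; 0.1337; -0.0897]  nu=[-0.8056]  x^+=[2.6054, -3.1263, 1.2678]  P^+=[0.1967 -0.0454 -0.1350; -0.0454 0.6674 -0.3327; -0.1350 -0.3327 1.6821]
step 3: x^-=[1.9980, -3.3528, 1.4523]  P^-=[0.5582 0.0755 -0.2587; 0.0755 0.6738 -0.5464; -0.2587 -0.5464 2.1374]  S=[0.8144]  K=[0.6694; 0.1663; -0.1693]  nu=[-2.6033]  x^+=[0.2554, -3.7857, 1.8930]  P^+=[0.1933 -0.0151 -0.1664; -0.0151 0.6513 -0.5235; -0.1664 -0.5235 2.1140]
step 4: x^-=[-0.6215, -3.5667, 2.7290]  P^-=[0.5672 0.1041 -0.3406; 0.1041 0.6803 -0.7524; -0.3406 -0.7524 2.6819]  S=[0.8153]  K=[0.6756; 0.1772; -0.2457]  nu=[3.3749]  x^+=[1.6584, -2.9686, 1.8997]  P^+=[0.1951 0.0065 -0.2053; 0.0065 0.6547 -0.7169; -0.2053 -0.7169 2.6326]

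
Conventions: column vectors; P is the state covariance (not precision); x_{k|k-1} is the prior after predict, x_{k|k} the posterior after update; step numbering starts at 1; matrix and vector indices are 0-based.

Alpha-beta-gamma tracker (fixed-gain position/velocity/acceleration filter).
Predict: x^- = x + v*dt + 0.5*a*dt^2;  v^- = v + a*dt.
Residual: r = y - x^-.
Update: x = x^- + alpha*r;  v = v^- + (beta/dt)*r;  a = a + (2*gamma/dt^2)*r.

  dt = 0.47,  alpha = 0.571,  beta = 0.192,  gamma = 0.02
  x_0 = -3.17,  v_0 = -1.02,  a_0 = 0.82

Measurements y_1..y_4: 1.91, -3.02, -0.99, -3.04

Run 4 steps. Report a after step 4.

step 1: x_pred=-3.5588  r=5.4688  x^+=-0.4361  v^+=1.5995  a^+=1.8103
step 2: x_pred=0.5156  r=-3.5356  x^+=-1.5032  v^+=1.0060  a^+=1.1701
step 3: x_pred=-0.9012  r=-0.0888  x^+=-0.9519  v^+=1.5196  a^+=1.1540
step 4: x_pred=-0.1102  r=-2.9298  x^+=-1.7831  v^+=0.8652  a^+=0.6235

a_post = 0.6235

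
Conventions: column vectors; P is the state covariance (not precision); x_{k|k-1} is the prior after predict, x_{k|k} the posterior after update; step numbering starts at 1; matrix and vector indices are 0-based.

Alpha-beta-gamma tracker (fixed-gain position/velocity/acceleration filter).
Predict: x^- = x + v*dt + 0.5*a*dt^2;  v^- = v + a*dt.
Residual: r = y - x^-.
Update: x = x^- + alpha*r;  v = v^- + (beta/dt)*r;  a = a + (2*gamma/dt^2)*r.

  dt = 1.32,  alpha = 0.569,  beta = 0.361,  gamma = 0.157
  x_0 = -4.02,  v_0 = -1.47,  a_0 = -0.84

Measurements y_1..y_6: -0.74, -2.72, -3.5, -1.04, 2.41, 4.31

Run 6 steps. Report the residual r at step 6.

resid = -2.0111

step 1: x_pred=-6.6922  r=5.9522  x^+=-3.3054  v^+=-0.9510  a^+=0.2327
step 2: x_pred=-4.3580  r=1.6380  x^+=-3.4260  v^+=-0.1959  a^+=0.5278
step 3: x_pred=-3.2247  r=-0.2753  x^+=-3.3813  v^+=0.4256  a^+=0.4782
step 4: x_pred=-2.4030  r=1.3630  x^+=-1.6274  v^+=1.4296  a^+=0.7238
step 5: x_pred=0.8902  r=1.5198  x^+=1.7550  v^+=2.8007  a^+=0.9977
step 6: x_pred=6.3211  r=-2.0111  x^+=5.1768  v^+=3.5677  a^+=0.6353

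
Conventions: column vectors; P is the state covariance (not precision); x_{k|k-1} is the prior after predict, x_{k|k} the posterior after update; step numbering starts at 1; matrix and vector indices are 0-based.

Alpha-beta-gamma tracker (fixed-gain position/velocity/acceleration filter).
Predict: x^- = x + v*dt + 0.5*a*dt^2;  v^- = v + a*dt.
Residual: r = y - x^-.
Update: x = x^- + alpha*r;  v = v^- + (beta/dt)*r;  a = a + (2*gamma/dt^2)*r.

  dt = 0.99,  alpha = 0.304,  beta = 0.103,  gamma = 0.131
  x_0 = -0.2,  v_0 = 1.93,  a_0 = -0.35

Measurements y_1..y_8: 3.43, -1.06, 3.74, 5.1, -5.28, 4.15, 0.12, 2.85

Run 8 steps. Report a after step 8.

step 1: x_pred=1.5392  r=1.8908  x^+=2.1140  v^+=1.7802  a^+=0.1555
step 2: x_pred=3.9526  r=-5.0126  x^+=2.4288  v^+=1.4126  a^+=-1.1845
step 3: x_pred=3.2468  r=0.4932  x^+=3.3967  v^+=0.2913  a^+=-1.0527
step 4: x_pred=3.1692  r=1.9308  x^+=3.7562  v^+=-0.5500  a^+=-0.5365
step 5: x_pred=2.9487  r=-8.2287  x^+=0.4472  v^+=-1.9373  a^+=-2.7362
step 6: x_pred=-2.8116  r=6.9616  x^+=-0.6953  v^+=-3.9219  a^+=-0.8753
step 7: x_pred=-5.0068  r=5.1268  x^+=-3.4483  v^+=-4.2550  a^+=0.4952
step 8: x_pred=-7.4180  r=10.2680  x^+=-4.2965  v^+=-2.6964  a^+=3.2401

a_post = 3.2401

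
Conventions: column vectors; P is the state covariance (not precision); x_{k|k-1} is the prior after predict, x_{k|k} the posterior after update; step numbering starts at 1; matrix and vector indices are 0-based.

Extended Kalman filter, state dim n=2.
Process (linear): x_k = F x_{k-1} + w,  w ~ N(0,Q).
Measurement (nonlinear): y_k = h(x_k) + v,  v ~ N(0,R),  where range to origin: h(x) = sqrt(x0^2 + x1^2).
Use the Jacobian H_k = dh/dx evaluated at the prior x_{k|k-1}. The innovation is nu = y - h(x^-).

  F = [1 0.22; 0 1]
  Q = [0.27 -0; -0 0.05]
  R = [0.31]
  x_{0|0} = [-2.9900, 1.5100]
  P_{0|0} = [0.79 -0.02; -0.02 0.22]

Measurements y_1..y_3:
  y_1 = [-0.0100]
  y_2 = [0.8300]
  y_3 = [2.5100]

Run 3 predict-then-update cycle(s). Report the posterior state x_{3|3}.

step 1: x^-=[-2.6578, 1.5100]  P^-=[1.0618 0.0284; 0.0284 0.2700]  H_jac=[-0.8695 0.4940]  S=[1.1542]  K=[-0.7877; 0.0942]  nu=[-3.0668]  x^+=[-0.2420, 1.2212]  P^+=[0.3456 0.1140; 0.1140 0.2598]
step 2: x^-=[0.0267, 1.2212]  P^-=[0.6784 0.1712; 0.1712 0.3098]  H_jac=[0.0218 0.9998]  S=[0.6274]  K=[0.2963; 0.4996]  nu=[-0.3915]  x^+=[-0.0894, 1.0256]  P^+=[0.6233 0.0783; 0.0783 0.1532]
step 3: x^-=[0.1363, 1.0256]  P^-=[0.9351 0.1120; 0.1120 0.2032]  H_jac=[0.1317 0.9913]  S=[0.5551]  K=[0.4218; 0.3894]  nu=[1.4753]  x^+=[0.7587, 1.6001]  P^+=[0.8363 0.0208; 0.0208 0.1190]

x_post = [0.7587, 1.6001]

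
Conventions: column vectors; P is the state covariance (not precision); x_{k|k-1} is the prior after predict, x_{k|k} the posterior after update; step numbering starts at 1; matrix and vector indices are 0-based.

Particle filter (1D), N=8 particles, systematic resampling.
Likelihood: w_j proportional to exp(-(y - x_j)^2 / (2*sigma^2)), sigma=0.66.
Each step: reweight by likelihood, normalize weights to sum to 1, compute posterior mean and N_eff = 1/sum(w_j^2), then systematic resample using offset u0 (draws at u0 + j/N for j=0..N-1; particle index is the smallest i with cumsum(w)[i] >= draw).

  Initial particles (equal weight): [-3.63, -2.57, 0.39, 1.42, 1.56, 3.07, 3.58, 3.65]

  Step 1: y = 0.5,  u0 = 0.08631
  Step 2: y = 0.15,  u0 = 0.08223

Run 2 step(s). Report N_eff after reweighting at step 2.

step 1: w=[0.0000, 0.0000, 0.6011, 0.2307, 0.1678, 0.0003, 0.0000, 0.0000]  mean=0.8248  Neff=2.2587  idx=[2, 2, 2, 2, 2, 3, 4, 4]
step 2: w=[0.1857, 0.1857, 0.1857, 0.1857, 0.1857, 0.0311, 0.0202, 0.0202]  mean=0.4695  Neff=5.7419  idx=[0, 1, 1, 2, 3, 3, 4, 5]

N_eff = 5.7419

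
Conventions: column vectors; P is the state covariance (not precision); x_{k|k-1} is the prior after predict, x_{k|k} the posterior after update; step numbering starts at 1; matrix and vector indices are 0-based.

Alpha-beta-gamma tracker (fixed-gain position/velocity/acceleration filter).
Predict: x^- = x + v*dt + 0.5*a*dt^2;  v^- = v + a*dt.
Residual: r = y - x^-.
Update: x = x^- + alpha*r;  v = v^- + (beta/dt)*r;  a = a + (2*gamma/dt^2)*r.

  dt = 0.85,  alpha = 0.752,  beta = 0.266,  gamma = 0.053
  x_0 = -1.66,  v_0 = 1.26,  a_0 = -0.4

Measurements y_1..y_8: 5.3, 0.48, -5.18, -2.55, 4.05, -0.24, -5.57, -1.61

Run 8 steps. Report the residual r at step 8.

resid = 4.9706

step 1: x_pred=-0.7335  r=6.0335  x^+=3.8037  v^+=2.8081  a^+=0.4852
step 2: x_pred=6.3659  r=-5.8859  x^+=1.9397  v^+=1.3786  a^+=-0.3783
step 3: x_pred=2.9748  r=-8.1548  x^+=-3.1576  v^+=-1.4950  a^+=-1.5748
step 4: x_pred=-4.9972  r=2.4472  x^+=-3.1569  v^+=-2.0677  a^+=-1.2157
step 5: x_pred=-5.3536  r=9.4036  x^+=1.7179  v^+=-0.1583  a^+=0.1639
step 6: x_pred=1.6426  r=-1.8826  x^+=0.2269  v^+=-0.6081  a^+=-0.1123
step 7: x_pred=-0.3306  r=-5.2394  x^+=-4.2706  v^+=-2.3432  a^+=-0.8810
step 8: x_pred=-6.5806  r=4.9706  x^+=-2.8427  v^+=-1.5365  a^+=-0.1517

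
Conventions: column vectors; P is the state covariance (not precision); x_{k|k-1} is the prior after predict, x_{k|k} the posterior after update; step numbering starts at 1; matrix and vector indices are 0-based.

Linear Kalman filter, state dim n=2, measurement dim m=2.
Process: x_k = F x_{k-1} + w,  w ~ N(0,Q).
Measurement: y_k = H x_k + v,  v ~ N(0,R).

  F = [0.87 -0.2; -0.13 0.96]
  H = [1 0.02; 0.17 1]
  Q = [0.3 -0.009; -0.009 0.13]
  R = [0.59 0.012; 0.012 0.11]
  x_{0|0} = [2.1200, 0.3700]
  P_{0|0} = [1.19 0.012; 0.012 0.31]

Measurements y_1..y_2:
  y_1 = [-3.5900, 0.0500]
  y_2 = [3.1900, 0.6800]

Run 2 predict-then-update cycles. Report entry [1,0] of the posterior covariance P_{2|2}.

P_post[1,0] = -0.0515

step 1: x^-=[1.7704, 0.0796]  P^-=[1.2089 -0.1928; -0.1928 0.4328]  S=[1.7914 0.0327; 0.0327 0.5122]  K=[0.6730 -0.0181; -0.1172 0.7885]  nu=[-5.3620, -0.3306]  x^+=[-1.8324, 0.4473]  P^+=[0.3981 -0.0616; -0.0616 0.0958]
step 2: x^-=[-1.6837, 0.6677]  P^-=[0.6266 -0.1255; -0.1255 0.2404]  S=[1.2117 -0.0026; -0.0026 0.3258]  K=[0.5149 -0.0541; -0.0982 0.6715]  nu=[4.8603, 0.2986]  x^+=[0.8030, 0.3911]  P^+=[0.3042 -0.0515; -0.0515 0.0814]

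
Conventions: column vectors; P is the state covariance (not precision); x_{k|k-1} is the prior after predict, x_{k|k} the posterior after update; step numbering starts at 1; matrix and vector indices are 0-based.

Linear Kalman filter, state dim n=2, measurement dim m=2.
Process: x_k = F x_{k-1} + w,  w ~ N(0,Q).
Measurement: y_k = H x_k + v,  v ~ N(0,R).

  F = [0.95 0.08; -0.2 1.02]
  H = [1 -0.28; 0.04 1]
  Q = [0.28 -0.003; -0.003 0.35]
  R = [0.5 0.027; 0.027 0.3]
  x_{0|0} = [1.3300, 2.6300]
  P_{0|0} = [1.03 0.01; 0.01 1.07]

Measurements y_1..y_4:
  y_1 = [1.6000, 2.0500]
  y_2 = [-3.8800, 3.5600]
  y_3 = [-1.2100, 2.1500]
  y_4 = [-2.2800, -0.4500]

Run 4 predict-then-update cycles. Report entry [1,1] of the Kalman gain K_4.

step 1: x^-=[1.4739, 2.4166]  P^-=[1.2179 -0.1019; -0.1019 1.5003]  S=[1.8926 -0.4451; -0.4451 1.7941]  K=[0.6920 0.1421; -0.0846 0.8130]  nu=[0.8027, -0.4256]  x^+=[1.9690, 2.0027]  P^+=[0.3629 0.0468; 0.0468 0.2397]
step 2: x^-=[2.0307, 1.6490]  P^-=[0.6162 -0.0078; -0.0078 0.5949]  S=[1.1672 -0.1226; -0.1226 0.8952]  K=[0.5395 0.0927; -0.0808 0.6531]  nu=[-5.4490, 1.8298]  x^+=[-0.7396, 3.2841]  P^+=[0.2810 0.0311; 0.0311 0.1925]
step 3: x^-=[-0.4399, 3.4977]  P^-=[0.5396 -0.0110; -0.0110 0.5488]  S=[1.0887 -0.1160; -0.1160 0.8488]  K=[0.5071 0.0817; -0.0837 0.6346]  nu=[0.2092, -1.3301]  x^+=[-0.4425, 2.6361]  P^+=[0.2635 0.0277; 0.0277 0.1870]
step 4: x^-=[-0.2095, 2.7773]  P^-=[0.5232 -0.0114; -0.0114 0.5438]  S=[1.0723 -0.1156; -0.1156 0.8437]  K=[0.4995 0.0797; -0.0845 0.6324]  nu=[-1.2929, -3.2189]  x^+=[-1.1120, 0.8508]  P^+=[0.2595 0.0270; 0.0270 0.1864]

K[1,1] = 0.6324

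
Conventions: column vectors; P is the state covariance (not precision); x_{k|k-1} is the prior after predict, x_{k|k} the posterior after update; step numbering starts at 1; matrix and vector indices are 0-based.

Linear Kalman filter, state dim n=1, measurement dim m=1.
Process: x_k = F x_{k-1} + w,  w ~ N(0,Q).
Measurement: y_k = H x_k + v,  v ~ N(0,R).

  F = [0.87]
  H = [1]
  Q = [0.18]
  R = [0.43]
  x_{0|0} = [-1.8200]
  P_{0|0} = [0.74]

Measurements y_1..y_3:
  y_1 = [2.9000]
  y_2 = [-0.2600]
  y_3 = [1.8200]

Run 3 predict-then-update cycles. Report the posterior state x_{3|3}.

x_post = [1.0166]

step 1: x^-=[-1.5834]  P^-=[0.7401]  S=[1.1701]  K=[0.6325]  nu=[4.4834]  x^+=[1.2524]  P^+=[0.2720]
step 2: x^-=[1.0896]  P^-=[0.3859]  S=[0.8159]  K=[0.4729]  nu=[-1.3496]  x^+=[0.4513]  P^+=[0.2034]
step 3: x^-=[0.3926]  P^-=[0.3339]  S=[0.7639]  K=[0.4371]  nu=[1.4274]  x^+=[1.0166]  P^+=[0.1880]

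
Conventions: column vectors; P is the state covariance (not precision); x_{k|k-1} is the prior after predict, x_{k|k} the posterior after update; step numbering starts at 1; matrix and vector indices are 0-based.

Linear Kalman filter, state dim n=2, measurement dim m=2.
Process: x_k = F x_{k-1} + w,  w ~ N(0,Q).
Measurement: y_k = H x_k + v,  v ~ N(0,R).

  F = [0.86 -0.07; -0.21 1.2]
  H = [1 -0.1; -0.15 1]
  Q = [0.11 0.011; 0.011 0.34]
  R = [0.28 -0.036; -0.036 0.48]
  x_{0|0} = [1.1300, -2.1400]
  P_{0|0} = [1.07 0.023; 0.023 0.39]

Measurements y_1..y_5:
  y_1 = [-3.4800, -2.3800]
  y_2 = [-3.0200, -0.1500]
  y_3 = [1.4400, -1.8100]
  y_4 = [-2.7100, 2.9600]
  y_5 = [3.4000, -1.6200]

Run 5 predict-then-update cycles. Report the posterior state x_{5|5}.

x_post = [0.6629, -0.5025]

step 1: x^-=[1.1216, -2.8053]  P^-=[0.9005 -0.1909; -0.1909 0.9372]  S=[1.2281 -0.4586; -0.4586 1.4947]  K=[0.7537 0.0131; 0.0107 0.6495]  nu=[-4.8821, 0.5935]  x^+=[-2.5504, -2.4722]  P^+=[0.2117 0.0109; 0.0109 0.3130]
step 2: x^-=[-2.0203, -2.4311]  P^-=[0.2668 -0.0421; -0.0421 0.7945]  S=[0.5631 -0.1982; -0.1982 1.2932]  K=[0.4850 0.0108; 0.0022 0.6196]  nu=[-1.2428, 1.9781]  x^+=[-2.6016, -1.2082]  P^+=[0.1362 0.0082; 0.0082 0.2986]
step 3: x^-=[-2.1528, -0.9035]  P^-=[0.2112 -0.0301; -0.0301 0.7718]  S=[0.5050 -0.1754; -0.1754 1.2656]  K=[0.4279 0.0105; 0.0007 0.6135]  nu=[3.5025, -1.2294]  x^+=[-0.6670, -1.6555]  P^+=[0.1202 0.0077; 0.0077 0.2956]
step 4: x^-=[-0.4577, -1.8465]  P^-=[0.1994 -0.0275; -0.0275 0.7671]  S=[0.4926 -0.1706; -0.1706 1.2599]  K=[0.4141 0.0105; 0.0004 0.6122]  nu=[-2.4369, 4.7379]  x^+=[-1.4172, 1.0532]  P^+=[0.1163 0.0076; 0.0076 0.2950]
step 5: x^-=[-1.2925, 1.5614]  P^-=[0.1966 -0.0269; -0.0269 0.7661]  S=[0.4896 -0.1694; -0.1694 1.2586]  K=[0.4106 0.0105; 0.0003 0.6119]  nu=[4.8486, -3.3753]  x^+=[0.6629, -0.5025]  P^+=[0.1153 0.0075; 0.0075 0.2949]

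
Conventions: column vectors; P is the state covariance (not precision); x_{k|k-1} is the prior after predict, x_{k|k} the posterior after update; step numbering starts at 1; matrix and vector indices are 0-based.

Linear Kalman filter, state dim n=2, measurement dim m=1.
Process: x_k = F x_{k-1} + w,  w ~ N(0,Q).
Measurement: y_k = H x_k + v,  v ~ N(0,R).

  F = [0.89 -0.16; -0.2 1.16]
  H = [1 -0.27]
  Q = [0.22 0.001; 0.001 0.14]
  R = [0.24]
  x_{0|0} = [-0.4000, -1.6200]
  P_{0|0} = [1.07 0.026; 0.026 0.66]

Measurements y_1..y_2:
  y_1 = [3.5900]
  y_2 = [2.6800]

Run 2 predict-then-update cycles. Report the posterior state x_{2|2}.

x_post = [2.0418, -3.4521]

step 1: x^-=[-0.0968, -1.7992]  P^-=[1.0770 -0.2843; -0.2843 1.0588]  S=[1.5477]  K=[0.7455; -0.3684]  nu=[3.2010]  x^+=[2.2895, -2.9784]  P^+=[0.2169 0.1408; 0.1408 0.8488]
step 2: x^-=[2.5142, -3.9128]  P^-=[0.3735 -0.0453; -0.0453 1.2255]  S=[0.7273]  K=[0.5303; -0.5173]  nu=[-0.8906]  x^+=[2.0418, -3.4521]  P^+=[0.1689 0.1542; 0.1542 1.0309]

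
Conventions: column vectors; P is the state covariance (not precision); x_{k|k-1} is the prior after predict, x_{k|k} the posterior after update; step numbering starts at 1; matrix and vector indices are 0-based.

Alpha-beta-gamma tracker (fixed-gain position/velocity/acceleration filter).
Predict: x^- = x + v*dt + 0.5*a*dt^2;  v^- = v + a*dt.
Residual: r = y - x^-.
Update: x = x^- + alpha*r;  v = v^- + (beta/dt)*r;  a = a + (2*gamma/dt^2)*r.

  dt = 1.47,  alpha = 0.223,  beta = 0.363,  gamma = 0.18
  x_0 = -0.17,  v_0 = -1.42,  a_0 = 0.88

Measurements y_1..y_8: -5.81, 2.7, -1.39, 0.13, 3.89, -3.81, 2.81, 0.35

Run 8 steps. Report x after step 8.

x_post = -5.4743

step 1: x_pred=-1.3066  r=-4.5034  x^+=-2.3109  v^+=-1.2385  a^+=0.1297
step 2: x_pred=-3.9912  r=6.6912  x^+=-2.4991  v^+=0.6046  a^+=1.2445
step 3: x_pred=-0.2657  r=-1.1243  x^+=-0.5164  v^+=2.1564  a^+=1.0572
step 4: x_pred=3.7956  r=-3.6656  x^+=2.9782  v^+=2.8052  a^+=0.4465
step 5: x_pred=7.5843  r=-3.6943  x^+=6.7605  v^+=2.5493  a^+=-0.1690
step 6: x_pred=10.3254  r=-14.1354  x^+=7.1732  v^+=-1.1896  a^+=-2.5239
step 7: x_pred=2.6975  r=0.1125  x^+=2.7226  v^+=-4.8720  a^+=-2.5051
step 8: x_pred=-7.1459  r=7.4959  x^+=-5.4743  v^+=-6.7035  a^+=-1.2564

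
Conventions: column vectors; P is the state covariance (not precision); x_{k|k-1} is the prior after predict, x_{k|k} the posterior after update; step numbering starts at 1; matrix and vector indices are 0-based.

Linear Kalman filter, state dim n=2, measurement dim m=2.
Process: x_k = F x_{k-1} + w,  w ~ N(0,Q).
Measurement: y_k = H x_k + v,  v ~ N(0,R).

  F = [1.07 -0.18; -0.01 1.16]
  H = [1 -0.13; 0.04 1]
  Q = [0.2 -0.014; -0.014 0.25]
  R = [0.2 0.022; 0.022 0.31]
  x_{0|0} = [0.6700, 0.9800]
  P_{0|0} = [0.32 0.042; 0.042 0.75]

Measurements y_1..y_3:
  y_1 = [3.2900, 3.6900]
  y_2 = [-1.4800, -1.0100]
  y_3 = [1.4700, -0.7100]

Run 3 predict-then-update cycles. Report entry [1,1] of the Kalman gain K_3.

step 1: x^-=[0.5405, 1.1301]  P^-=[0.5745 -0.1218; -0.1218 1.2583]  S=[0.8274 -0.2398; -0.2398 1.5594]  K=[0.7275 0.0485; -0.1172 0.7857]  nu=[2.8964, 2.5383]  x^+=[2.7707, 2.7850]  P^+=[0.1498 0.0250; 0.0250 0.2400]
step 2: x^-=[2.4633, 3.2028]  P^-=[0.3697 -0.0346; -0.0346 0.5724]  S=[0.5883 -0.0720; -0.0720 0.8802]  K=[0.6396 0.0298; -0.1069 0.6400]  nu=[-3.5270, -4.3114]  x^+=[0.0787, 0.8208]  P^+=[0.1309 0.0181; 0.0181 0.1953]
step 3: x^-=[-0.0635, 0.9514]  P^-=[0.3493 -0.0337; -0.0337 0.5124]  S=[0.5667 -0.0642; -0.0642 0.8203]  K=[0.6269 0.0250; -0.1074 0.6146]  nu=[1.6572, -1.6588]  x^+=[0.9339, -0.2462]  P^+=[0.1281 0.0164; 0.0164 0.1875]

K[1,1] = 0.6146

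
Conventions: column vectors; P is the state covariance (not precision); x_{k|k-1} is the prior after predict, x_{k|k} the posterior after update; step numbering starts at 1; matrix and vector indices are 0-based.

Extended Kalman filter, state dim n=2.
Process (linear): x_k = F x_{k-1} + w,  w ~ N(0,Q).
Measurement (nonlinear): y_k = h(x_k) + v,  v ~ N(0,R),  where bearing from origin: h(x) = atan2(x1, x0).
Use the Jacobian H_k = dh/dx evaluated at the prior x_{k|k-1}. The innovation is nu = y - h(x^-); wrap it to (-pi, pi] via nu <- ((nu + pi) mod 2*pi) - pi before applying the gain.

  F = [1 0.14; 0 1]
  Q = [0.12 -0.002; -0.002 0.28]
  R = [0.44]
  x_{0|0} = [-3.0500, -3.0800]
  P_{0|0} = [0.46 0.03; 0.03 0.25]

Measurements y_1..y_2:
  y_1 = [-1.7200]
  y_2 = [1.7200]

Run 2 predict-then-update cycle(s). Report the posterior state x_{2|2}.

x_post = [-4.1444, -2.7214]

step 1: x^-=[-3.4812, -3.0800]  P^-=[0.5933 0.0630; 0.0630 0.5300]  H_jac=[0.1426 -0.1611]  S=[0.4629]  K=[0.1608; -0.1651]  nu=[0.6973]  x^+=[-3.3691, -3.1951]  P^+=[0.5813 0.0753; 0.0753 0.5174]
step 2: x^-=[-3.8164, -3.1951]  P^-=[0.7326 0.1457; 0.1457 0.7974]  H_jac=[0.1290 -0.1541]  S=[0.4653]  K=[0.1548; -0.2236]  nu=[-2.1186]  x^+=[-4.1444, -2.7214]  P^+=[0.7214 0.1618; 0.1618 0.7741]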